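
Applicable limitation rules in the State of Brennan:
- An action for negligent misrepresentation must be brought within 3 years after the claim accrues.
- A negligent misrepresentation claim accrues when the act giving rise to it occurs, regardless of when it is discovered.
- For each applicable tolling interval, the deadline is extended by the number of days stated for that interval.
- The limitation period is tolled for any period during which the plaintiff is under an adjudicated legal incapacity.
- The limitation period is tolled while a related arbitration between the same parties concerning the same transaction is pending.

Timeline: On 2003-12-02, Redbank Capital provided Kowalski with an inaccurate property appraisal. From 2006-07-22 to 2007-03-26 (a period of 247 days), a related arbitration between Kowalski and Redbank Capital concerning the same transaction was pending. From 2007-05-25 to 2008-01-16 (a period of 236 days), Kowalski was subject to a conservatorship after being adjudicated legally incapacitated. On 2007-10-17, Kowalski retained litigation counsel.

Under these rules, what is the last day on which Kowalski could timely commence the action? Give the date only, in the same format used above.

The limitation period began to run on 2003-12-02.
3 years from 2003-12-02 is 2006-12-02.
The period was tolled for 247 days by the pending related arbitration (2006-07-22 to 2007-03-26), pushing the deadline to 2007-08-06.
The plaintiff's legal incapacity from 2007-05-25 to 2008-01-16 tolled the period for 236 days, extending the deadline to 2008-03-29.
Nothing else in the chronology tolls or restarts the period.

2008-03-29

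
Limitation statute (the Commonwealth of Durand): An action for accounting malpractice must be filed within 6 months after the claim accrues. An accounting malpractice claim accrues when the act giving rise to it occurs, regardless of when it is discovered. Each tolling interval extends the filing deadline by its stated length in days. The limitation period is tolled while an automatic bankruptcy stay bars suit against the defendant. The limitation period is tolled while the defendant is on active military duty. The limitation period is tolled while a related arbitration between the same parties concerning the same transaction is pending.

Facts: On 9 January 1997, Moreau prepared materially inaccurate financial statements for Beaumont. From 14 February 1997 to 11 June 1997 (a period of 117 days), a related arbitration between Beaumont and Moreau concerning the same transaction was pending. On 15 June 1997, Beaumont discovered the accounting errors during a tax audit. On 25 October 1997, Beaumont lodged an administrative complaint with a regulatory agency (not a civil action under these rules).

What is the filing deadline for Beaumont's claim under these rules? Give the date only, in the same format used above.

3 November 1997

The claim accrued on 9 January 1997, when the wrongful act occurred; under the stated occurrence rule the 15 June 1997 discovery does not delay accrual.
The untolled deadline — 6 months after 9 January 1997 — is 9 July 1997.
The period was tolled for 117 days by the pending related arbitration (14 February 1997 to 11 June 1997), pushing the deadline to 3 November 1997.
The other events in the timeline have no effect on the limitation period under the stated rules.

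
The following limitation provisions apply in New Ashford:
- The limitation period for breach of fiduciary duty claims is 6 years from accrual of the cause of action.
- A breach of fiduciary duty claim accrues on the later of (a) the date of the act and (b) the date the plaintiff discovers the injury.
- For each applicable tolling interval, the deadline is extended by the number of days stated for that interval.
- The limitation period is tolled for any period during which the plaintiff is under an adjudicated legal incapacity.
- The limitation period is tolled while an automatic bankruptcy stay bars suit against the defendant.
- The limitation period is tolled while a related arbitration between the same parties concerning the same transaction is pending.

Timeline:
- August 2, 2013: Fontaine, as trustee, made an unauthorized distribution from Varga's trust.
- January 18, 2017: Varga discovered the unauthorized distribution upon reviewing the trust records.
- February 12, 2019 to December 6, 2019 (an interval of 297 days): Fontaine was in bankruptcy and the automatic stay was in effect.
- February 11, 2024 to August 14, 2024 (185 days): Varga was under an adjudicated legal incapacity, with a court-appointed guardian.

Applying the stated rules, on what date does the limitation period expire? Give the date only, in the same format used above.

Taking the later of the act (August 2, 2013) and discovery (January 18, 2017), the claim accrued on January 18, 2017.
The untolled deadline — 6 years after January 18, 2017 — is January 18, 2023.
The automatic bankruptcy stay from February 12, 2019 to December 6, 2019 tolled the period for 297 days, extending the deadline to November 11, 2023.
The plaintiff's legal incapacity from February 11, 2024 to August 14, 2024 began after the period had already run on November 11, 2023, so it has no tolling effect.

November 11, 2023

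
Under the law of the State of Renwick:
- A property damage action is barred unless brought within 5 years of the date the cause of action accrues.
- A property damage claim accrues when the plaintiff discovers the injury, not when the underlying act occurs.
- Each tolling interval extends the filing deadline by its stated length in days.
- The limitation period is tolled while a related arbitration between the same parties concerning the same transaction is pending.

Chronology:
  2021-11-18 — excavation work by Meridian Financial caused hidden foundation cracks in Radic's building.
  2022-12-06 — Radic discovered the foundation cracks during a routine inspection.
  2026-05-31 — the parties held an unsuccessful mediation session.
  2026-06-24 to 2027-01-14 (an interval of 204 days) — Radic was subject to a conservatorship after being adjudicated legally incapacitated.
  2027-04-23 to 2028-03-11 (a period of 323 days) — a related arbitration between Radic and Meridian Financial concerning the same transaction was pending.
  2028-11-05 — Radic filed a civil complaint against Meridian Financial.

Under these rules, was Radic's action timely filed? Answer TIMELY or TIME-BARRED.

Under the discovery rule, the claim accrued on 2022-12-06, when Radic discovered the injury — not on the 2021-11-18 date of the underlying act.
Adding the 5 years base period to 2022-12-06 gives a deadline of 2027-12-06, before any tolling.
Because the pending related arbitration ran from 2027-04-23 to 2028-03-11, the deadline is extended by 323 days to 2028-10-24.
Although the plaintiff's incapacity ran from 2026-06-24 to 2027-01-14, the stated rules do not make that a tolling event, so it is disregarded.
Nothing else in the chronology tolls or restarts the period.
Filing on 2028-11-05 missed the 2028-10-24 deadline — the action is time-barred.

TIME-BARRED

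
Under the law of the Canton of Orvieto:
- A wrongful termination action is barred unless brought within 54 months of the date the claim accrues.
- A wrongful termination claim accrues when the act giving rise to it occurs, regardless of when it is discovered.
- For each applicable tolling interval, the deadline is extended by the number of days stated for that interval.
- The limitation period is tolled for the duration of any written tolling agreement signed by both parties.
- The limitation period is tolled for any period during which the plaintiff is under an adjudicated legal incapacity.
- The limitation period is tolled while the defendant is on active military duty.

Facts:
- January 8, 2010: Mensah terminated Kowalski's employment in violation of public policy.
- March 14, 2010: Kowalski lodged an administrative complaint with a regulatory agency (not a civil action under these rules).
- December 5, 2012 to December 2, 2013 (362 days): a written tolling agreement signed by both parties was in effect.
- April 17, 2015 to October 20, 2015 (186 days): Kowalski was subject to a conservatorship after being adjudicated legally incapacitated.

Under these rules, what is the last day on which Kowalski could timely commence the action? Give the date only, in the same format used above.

The claim accrued on January 8, 2010, when the wrongful act occurred.
Adding the 54 months base period to January 8, 2010 gives a deadline of July 8, 2014, before any tolling.
The written tolling agreement from December 5, 2012 to December 2, 2013 tolled the period for 362 days, extending the deadline to July 5, 2015.
The plaintiff's legal incapacity from April 17, 2015 to October 20, 2015 tolled the period for 186 days, extending the deadline to January 7, 2016.
Nothing else in the chronology tolls or restarts the period.

January 7, 2016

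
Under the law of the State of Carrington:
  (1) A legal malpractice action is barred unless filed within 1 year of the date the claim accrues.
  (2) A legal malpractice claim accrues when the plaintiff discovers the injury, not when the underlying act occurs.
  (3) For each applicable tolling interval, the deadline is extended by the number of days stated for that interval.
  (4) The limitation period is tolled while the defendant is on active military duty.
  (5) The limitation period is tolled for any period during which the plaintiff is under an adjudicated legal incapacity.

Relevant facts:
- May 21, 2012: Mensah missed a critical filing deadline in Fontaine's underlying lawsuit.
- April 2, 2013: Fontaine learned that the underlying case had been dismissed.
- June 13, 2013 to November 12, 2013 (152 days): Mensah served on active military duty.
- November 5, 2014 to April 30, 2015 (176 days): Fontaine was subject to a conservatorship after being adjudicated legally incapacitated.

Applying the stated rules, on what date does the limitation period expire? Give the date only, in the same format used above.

Under the discovery rule, the claim accrued on April 2, 2013, when Fontaine discovered the injury — not on the May 21, 2012 date of the underlying act.
The untolled deadline — 1 year after April 2, 2013 — is April 2, 2014.
Because the defendant's active military service ran from June 13, 2013 to November 12, 2013, the deadline is extended by 152 days to September 1, 2014.
The plaintiff's legal incapacity starting November 5, 2014 came too late — the period had run on September 1, 2014 — and so does not extend the deadline.

September 1, 2014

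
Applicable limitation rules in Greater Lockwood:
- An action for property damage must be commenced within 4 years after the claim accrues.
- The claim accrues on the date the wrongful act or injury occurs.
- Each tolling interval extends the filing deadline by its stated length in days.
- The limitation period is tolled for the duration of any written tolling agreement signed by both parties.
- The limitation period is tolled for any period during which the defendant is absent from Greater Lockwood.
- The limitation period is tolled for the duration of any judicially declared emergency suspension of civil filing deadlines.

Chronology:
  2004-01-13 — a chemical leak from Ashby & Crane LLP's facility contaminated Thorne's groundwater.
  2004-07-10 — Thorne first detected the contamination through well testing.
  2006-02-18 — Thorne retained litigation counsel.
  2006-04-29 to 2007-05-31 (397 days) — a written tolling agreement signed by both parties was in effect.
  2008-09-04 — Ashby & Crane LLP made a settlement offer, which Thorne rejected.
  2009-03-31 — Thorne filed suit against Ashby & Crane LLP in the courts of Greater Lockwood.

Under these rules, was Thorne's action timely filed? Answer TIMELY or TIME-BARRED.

The claim accrued on 2004-01-13, when the wrongful act occurred; under the stated occurrence rule the 2004-07-10 discovery does not delay accrual.
The untolled deadline — 4 years after 2004-01-13 — is 2008-01-13.
The written tolling agreement from 2006-04-29 to 2007-05-31 tolled the period for 397 days, extending the deadline to 2009-02-13.
None of the other events listed affects the running of the period under the stated rules.
Filing on 2009-03-31 missed the 2009-02-13 deadline — the action is time-barred.

TIME-BARRED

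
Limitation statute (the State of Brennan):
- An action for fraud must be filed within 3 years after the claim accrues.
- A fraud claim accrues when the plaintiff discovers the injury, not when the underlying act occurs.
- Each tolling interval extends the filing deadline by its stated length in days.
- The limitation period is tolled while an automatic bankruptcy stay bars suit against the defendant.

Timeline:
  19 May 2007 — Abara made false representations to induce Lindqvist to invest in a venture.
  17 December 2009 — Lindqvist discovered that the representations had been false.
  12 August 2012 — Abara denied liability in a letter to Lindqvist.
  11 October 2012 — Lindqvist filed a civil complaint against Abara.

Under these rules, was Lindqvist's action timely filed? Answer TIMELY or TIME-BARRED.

TIMELY

The claim did not accrue until Lindqvist discovered the injury on 17 December 2009; the 19 May 2007 act date does not start the clock under the stated rule.
3 years from 17 December 2009 is 17 December 2012.
Nothing else in the chronology tolls or restarts the period.
Filing on 11 October 2012 beat the 17 December 2012 deadline — the action is timely.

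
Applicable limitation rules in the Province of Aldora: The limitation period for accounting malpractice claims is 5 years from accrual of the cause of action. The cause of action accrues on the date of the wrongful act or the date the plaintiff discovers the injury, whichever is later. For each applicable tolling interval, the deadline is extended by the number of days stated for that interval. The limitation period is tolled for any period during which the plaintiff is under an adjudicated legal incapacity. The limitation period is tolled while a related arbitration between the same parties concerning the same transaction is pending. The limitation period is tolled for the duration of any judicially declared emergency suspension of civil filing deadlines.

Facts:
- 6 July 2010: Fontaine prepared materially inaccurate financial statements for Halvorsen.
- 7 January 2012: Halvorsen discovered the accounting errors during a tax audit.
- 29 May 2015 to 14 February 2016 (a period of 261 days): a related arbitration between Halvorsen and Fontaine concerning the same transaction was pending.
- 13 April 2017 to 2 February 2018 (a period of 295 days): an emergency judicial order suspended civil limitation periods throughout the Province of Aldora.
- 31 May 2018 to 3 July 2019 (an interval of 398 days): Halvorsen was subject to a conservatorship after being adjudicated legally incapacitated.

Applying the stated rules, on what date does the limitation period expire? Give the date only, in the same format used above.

The claim accrued on 7 January 2012 — the later of the 6 July 2010 act and the 7 January 2012 discovery.
Adding the 5 years base period to 7 January 2012 gives a deadline of 7 January 2017, before any tolling.
Because the pending related arbitration ran from 29 May 2015 to 14 February 2016, the deadline is extended by 261 days to 25 September 2017.
Because the emergency suspension of filing deadlines ran from 13 April 2017 to 2 February 2018, the deadline is extended by 295 days to 17 July 2018.
The period was tolled for 398 days by the plaintiff's legal incapacity (31 May 2018 to 3 July 2019), pushing the deadline to 19 August 2019.

19 August 2019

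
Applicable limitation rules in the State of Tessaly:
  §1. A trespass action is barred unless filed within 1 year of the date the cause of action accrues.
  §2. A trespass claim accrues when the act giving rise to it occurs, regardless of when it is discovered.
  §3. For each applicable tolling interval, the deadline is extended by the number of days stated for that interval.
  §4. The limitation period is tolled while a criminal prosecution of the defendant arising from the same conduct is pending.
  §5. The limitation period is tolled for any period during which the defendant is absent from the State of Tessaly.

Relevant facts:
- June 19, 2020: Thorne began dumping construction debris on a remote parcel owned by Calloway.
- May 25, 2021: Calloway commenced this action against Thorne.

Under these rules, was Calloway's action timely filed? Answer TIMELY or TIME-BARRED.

TIMELY

The limitation period began to run on June 19, 2020.
The untolled deadline — 1 year after June 19, 2020 — is June 19, 2021.
Calloway filed on May 25, 2021, before the June 19, 2021 deadline, so the action is timely.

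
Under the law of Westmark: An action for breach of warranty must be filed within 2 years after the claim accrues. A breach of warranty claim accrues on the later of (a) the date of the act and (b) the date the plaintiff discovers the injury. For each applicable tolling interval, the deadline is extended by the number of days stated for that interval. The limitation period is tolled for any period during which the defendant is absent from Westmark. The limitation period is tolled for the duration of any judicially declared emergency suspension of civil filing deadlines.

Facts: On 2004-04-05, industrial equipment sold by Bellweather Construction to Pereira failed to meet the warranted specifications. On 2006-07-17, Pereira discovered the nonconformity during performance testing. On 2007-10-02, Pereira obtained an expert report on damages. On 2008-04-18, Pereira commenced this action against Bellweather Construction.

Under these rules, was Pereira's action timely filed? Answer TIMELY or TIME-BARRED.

TIMELY

Taking the later of the act (2004-04-05) and discovery (2006-07-17), the claim accrued on 2006-07-17.
2 years from 2006-07-17 is 2008-07-17.
None of the other events listed affects the running of the period under the stated rules.
Pereira filed on 2008-04-18, before the 2008-07-17 deadline, so the action is timely.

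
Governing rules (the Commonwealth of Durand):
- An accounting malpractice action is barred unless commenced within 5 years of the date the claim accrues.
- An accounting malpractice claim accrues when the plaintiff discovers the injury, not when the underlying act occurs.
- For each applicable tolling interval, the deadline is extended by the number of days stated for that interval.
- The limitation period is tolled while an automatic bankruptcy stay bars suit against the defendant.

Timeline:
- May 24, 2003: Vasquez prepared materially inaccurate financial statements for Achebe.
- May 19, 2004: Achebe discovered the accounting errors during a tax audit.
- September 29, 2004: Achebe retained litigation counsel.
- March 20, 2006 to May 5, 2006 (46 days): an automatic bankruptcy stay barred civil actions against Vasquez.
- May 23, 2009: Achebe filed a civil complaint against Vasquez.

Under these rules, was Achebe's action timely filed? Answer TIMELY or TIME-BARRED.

Under the discovery rule, the claim accrued on May 19, 2004, when Achebe discovered the injury — not on the May 24, 2003 date of the underlying act.
5 years from May 19, 2004 is May 19, 2009.
Because the automatic bankruptcy stay ran from March 20, 2006 to May 5, 2006, the deadline is extended by 46 days to July 4, 2009.
None of the other events listed affects the running of the period under the stated rules.
Achebe filed on May 23, 2009, before the July 4, 2009 deadline, so the action is timely.

TIMELY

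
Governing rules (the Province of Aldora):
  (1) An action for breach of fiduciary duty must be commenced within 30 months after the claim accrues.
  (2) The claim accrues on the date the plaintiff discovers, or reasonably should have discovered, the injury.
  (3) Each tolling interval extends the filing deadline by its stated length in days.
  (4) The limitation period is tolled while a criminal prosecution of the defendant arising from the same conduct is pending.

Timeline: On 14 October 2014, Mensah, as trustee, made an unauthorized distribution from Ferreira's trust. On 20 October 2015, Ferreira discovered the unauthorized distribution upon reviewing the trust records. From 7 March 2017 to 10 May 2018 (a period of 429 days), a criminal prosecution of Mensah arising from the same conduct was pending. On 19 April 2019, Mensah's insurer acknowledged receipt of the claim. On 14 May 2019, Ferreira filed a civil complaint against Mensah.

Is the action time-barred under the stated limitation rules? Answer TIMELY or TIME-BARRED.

Accrual is tied to discovery, so the period began on 20 October 2015 rather than on 14 October 2014 when the act occurred.
30 months from 20 October 2015 is 20 April 2018.
The period was tolled for 429 days by the pending criminal prosecution (7 March 2017 to 10 May 2018), pushing the deadline to 23 June 2019.
None of the other events listed affects the running of the period under the stated rules.
Filing on 14 May 2019 beat the 23 June 2019 deadline — the action is timely.

TIMELY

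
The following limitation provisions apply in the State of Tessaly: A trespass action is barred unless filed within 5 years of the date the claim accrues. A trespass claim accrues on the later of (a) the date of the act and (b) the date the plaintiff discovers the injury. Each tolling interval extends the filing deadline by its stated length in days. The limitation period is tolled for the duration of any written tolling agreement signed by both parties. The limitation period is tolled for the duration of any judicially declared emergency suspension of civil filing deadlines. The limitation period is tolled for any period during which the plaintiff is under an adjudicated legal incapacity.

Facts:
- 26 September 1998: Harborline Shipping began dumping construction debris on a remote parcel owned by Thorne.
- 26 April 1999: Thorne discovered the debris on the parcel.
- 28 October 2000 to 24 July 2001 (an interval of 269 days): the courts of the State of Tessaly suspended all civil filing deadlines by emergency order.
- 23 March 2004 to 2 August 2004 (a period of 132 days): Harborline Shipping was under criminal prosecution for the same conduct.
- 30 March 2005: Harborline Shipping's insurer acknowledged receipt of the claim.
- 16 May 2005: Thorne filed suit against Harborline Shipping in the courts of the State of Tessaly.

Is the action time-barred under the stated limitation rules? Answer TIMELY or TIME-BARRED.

TIME-BARRED

Because discovery on 26 April 1999 post-dates the 26 September 1998 act, accrual under the later-of rule falls on 26 April 1999.
The untolled deadline — 5 years after 26 April 1999 — is 26 April 2004.
The period was tolled for 269 days by the emergency suspension of filing deadlines (28 October 2000 to 24 July 2001), pushing the deadline to 20 January 2005.
No stated provision tolls the period for a criminal prosecution, so the interval from 23 March 2004 to 2 August 2004 has no effect on the deadline.
The other events in the timeline have no effect on the limitation period under the stated rules.
The 16 May 2005 filing falls after the 20 January 2005 deadline; the claim is time-barred.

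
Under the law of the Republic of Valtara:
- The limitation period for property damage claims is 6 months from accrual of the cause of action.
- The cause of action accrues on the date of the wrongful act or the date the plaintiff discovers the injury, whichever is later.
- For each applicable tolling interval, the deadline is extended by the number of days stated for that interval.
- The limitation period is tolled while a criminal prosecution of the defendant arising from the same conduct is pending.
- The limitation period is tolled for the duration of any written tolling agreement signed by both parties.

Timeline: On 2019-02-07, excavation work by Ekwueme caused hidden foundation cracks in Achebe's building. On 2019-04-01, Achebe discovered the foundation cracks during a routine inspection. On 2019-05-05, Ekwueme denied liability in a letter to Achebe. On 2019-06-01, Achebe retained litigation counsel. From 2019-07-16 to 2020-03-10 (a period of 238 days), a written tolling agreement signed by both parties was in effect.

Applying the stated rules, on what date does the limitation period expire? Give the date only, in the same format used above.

Because discovery on 2019-04-01 post-dates the 2019-02-07 act, accrual under the later-of rule falls on 2019-04-01.
6 months from 2019-04-01 is 2019-10-01.
Because the written tolling agreement ran from 2019-07-16 to 2020-03-10, the deadline is extended by 238 days to 2020-05-26.
None of the other events listed affects the running of the period under the stated rules.

2020-05-26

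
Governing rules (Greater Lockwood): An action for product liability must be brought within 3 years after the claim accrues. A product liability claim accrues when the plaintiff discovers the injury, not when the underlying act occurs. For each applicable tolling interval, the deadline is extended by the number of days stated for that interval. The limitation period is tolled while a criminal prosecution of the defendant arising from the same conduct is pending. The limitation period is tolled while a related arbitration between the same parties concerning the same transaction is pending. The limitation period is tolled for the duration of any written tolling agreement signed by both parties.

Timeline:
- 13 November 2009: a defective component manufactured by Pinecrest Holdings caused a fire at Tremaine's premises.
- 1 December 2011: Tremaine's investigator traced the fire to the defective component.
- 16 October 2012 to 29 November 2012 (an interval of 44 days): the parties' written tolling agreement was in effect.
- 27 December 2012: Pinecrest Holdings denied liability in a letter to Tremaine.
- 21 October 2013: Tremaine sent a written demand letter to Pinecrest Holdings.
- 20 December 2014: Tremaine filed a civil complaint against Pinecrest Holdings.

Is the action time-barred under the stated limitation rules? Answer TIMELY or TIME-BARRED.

TIMELY

The claim did not accrue until Tremaine discovered the injury on 1 December 2011; the 13 November 2009 act date does not start the clock under the stated rule.
The untolled deadline — 3 years after 1 December 2011 — is 1 December 2014.
Because the written tolling agreement ran from 16 October 2012 to 29 November 2012, the deadline is extended by 44 days to 14 January 2015.
None of the other events listed affects the running of the period under the stated rules.
Filing on 20 December 2014 beat the 14 January 2015 deadline — the action is timely.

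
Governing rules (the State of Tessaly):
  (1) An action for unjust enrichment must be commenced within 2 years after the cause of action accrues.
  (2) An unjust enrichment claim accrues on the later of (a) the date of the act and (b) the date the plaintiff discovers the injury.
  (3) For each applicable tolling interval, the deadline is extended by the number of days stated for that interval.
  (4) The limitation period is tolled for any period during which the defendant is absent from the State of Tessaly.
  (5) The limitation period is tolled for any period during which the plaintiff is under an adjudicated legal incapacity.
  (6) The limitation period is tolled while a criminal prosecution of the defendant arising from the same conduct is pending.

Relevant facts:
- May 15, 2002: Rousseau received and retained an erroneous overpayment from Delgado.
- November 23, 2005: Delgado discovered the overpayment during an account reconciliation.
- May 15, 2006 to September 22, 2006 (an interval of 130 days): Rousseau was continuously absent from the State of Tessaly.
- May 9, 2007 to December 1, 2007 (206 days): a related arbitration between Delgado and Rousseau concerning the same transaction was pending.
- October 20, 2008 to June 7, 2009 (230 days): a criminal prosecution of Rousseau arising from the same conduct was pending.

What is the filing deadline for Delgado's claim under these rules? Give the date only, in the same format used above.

April 1, 2008

Because discovery on November 23, 2005 post-dates the May 15, 2002 act, accrual under the later-of rule falls on November 23, 2005.
The untolled deadline — 2 years after November 23, 2005 — is November 23, 2007.
The defendant's absence from the jurisdiction from May 15, 2006 to September 22, 2006 tolled the period for 130 days, extending the deadline to April 1, 2008.
The pending criminal prosecution from October 20, 2008 to June 7, 2009 began after the period had already run on April 1, 2008, so it has no tolling effect.
No stated provision tolls the period for a pending arbitration, so the interval from May 9, 2007 to December 1, 2007 has no effect on the deadline.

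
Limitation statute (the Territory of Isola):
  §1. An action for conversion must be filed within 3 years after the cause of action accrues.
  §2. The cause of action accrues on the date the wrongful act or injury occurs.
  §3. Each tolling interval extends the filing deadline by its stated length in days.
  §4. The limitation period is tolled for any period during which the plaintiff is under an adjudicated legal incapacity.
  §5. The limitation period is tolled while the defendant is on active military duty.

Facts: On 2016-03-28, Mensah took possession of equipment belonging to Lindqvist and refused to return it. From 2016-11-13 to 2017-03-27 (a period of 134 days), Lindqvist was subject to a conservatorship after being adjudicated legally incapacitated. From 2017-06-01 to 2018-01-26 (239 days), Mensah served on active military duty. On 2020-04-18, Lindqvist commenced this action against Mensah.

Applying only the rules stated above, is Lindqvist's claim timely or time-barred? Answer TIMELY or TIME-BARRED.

TIME-BARRED

The cause of action accrued on 2016-03-28, the date of the act.
Adding the 3 years base period to 2016-03-28 gives a deadline of 2019-03-28, before any tolling.
The plaintiff's legal incapacity from 2016-11-13 to 2017-03-27 tolled the period for 134 days, extending the deadline to 2019-08-09.
The defendant's active military service from 2017-06-01 to 2018-01-26 tolled the period for 239 days, extending the deadline to 2020-04-04.
Lindqvist filed on 2020-04-18, after the 2020-04-04 deadline, so the action is time-barred.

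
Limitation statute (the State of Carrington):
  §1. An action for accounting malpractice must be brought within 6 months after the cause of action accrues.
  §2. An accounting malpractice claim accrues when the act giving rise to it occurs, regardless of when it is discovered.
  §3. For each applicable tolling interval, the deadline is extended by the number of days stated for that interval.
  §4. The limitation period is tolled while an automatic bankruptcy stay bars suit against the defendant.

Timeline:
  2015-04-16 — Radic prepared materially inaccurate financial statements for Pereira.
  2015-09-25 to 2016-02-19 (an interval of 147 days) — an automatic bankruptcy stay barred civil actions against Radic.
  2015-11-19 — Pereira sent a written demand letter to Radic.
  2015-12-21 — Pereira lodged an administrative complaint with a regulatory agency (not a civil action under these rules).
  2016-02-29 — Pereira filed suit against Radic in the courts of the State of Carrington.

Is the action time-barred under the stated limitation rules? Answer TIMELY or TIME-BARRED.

The claim accrued on 2015-04-16, when the wrongful act occurred.
6 months from 2015-04-16 is 2015-10-16.
Because the automatic bankruptcy stay ran from 2015-09-25 to 2016-02-19, the deadline is extended by 147 days to 2016-03-11.
The other events in the timeline have no effect on the limitation period under the stated rules.
Pereira filed on 2016-02-29, before the 2016-03-11 deadline, so the action is timely.

TIMELY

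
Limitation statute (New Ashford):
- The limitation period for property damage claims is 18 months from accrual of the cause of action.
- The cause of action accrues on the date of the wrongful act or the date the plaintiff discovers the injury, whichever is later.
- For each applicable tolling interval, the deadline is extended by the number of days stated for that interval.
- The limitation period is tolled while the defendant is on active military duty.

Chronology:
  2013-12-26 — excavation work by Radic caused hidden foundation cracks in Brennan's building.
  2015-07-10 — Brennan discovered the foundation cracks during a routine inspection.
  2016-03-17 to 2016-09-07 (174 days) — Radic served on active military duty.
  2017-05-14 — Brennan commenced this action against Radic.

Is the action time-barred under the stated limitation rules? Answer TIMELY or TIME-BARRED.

TIMELY

Because discovery on 2015-07-10 post-dates the 2013-12-26 act, accrual under the later-of rule falls on 2015-07-10.
Adding the 18 months base period to 2015-07-10 gives a deadline of 2017-01-10, before any tolling.
Because the defendant's active military service ran from 2016-03-17 to 2016-09-07, the deadline is extended by 174 days to 2017-07-03.
The 2017-05-14 filing precedes the 2017-07-03 deadline; the claim is timely.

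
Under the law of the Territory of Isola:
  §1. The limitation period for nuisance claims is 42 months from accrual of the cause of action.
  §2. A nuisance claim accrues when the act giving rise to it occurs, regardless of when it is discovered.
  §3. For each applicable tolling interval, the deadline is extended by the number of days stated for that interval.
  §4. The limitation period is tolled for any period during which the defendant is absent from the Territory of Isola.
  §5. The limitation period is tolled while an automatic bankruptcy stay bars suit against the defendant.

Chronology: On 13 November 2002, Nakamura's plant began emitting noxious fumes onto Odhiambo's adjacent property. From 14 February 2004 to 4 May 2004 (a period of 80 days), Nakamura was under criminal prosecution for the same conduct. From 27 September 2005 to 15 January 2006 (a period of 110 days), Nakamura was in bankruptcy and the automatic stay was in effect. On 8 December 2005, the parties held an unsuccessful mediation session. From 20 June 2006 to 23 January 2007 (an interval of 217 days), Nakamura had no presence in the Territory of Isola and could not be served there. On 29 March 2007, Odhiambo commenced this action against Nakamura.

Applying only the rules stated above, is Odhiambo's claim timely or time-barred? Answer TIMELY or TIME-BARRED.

TIMELY

The limitation period began to run on 13 November 2002.
Adding the 42 months base period to 13 November 2002 gives a deadline of 13 May 2006, before any tolling.
Because the automatic bankruptcy stay ran from 27 September 2005 to 15 January 2006, the deadline is extended by 110 days to 31 August 2006.
The defendant's absence from the jurisdiction from 20 June 2006 to 23 January 2007 tolled the period for 217 days, extending the deadline to 5 April 2007.
Although a criminal prosecution ran from 14 February 2004 to 4 May 2004, the stated rules do not make that a tolling event, so it is disregarded.
None of the other events listed affects the running of the period under the stated rules.
Odhiambo filed on 29 March 2007, before the 5 April 2007 deadline, so the action is timely.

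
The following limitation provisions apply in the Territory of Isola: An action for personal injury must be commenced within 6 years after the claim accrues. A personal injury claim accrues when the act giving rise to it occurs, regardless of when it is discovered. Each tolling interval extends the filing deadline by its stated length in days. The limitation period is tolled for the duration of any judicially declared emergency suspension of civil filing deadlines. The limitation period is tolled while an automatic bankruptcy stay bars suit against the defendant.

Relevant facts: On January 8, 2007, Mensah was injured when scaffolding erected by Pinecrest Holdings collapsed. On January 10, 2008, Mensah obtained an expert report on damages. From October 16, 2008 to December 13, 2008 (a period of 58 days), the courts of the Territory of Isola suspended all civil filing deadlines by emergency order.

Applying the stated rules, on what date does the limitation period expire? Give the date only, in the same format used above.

The claim accrued on January 8, 2007, when the wrongful act occurred.
The untolled deadline — 6 years after January 8, 2007 — is January 8, 2013.
The emergency suspension of filing deadlines from October 16, 2008 to December 13, 2008 tolled the period for 58 days, extending the deadline to March 7, 2013.
The other events in the timeline have no effect on the limitation period under the stated rules.

March 7, 2013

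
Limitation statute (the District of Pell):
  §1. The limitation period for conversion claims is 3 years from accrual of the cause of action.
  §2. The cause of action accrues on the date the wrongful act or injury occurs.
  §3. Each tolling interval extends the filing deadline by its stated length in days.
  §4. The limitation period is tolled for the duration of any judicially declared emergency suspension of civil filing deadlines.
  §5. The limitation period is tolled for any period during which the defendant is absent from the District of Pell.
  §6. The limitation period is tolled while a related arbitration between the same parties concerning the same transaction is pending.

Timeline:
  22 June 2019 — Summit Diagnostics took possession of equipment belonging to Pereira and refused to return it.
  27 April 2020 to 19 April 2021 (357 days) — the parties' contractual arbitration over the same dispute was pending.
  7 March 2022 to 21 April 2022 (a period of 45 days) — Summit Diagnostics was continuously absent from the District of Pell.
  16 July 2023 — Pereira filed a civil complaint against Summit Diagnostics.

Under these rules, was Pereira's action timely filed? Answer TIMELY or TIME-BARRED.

The claim accrued on 22 June 2019, when the wrongful act occurred.
Adding the 3 years base period to 22 June 2019 gives a deadline of 22 June 2022, before any tolling.
Because the pending related arbitration ran from 27 April 2020 to 19 April 2021, the deadline is extended by 357 days to 14 June 2023.
The defendant's absence from the jurisdiction from 7 March 2022 to 21 April 2022 tolled the period for 45 days, extending the deadline to 29 July 2023.
Pereira filed on 16 July 2023, before the 29 July 2023 deadline, so the action is timely.

TIMELY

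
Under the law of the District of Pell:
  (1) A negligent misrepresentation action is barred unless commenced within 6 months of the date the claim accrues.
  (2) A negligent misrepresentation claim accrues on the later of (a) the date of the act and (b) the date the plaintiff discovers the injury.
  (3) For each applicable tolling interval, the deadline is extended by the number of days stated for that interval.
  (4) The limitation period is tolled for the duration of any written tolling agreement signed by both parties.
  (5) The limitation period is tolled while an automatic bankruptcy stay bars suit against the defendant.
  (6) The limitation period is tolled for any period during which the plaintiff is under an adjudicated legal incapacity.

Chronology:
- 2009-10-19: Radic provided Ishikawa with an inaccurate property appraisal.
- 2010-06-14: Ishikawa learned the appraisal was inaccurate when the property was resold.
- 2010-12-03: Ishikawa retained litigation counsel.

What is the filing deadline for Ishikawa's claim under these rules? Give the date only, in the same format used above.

2010-12-14

The claim accrued on 2010-06-14 — the later of the 2009-10-19 act and the 2010-06-14 discovery.
Adding the 6 months base period to 2010-06-14 gives a deadline of 2010-12-14, before any tolling.
The other events in the timeline have no effect on the limitation period under the stated rules.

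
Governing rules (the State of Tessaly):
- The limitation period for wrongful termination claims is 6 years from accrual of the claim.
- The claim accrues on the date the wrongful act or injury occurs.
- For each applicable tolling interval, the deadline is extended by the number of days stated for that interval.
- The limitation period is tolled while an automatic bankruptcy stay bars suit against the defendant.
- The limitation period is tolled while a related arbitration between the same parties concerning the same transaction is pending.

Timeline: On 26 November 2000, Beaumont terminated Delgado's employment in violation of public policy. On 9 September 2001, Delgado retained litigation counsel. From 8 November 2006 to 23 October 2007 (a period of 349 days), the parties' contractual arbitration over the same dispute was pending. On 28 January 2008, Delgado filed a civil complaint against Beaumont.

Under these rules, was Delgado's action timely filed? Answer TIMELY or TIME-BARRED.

The claim accrued on 26 November 2000, the date of the act.
Adding the 6 years base period to 26 November 2000 gives a deadline of 26 November 2006, before any tolling.
Because the pending related arbitration ran from 8 November 2006 to 23 October 2007, the deadline is extended by 349 days to 10 November 2007.
Nothing else in the chronology tolls or restarts the period.
Filing on 28 January 2008 missed the 10 November 2007 deadline — the action is time-barred.

TIME-BARRED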